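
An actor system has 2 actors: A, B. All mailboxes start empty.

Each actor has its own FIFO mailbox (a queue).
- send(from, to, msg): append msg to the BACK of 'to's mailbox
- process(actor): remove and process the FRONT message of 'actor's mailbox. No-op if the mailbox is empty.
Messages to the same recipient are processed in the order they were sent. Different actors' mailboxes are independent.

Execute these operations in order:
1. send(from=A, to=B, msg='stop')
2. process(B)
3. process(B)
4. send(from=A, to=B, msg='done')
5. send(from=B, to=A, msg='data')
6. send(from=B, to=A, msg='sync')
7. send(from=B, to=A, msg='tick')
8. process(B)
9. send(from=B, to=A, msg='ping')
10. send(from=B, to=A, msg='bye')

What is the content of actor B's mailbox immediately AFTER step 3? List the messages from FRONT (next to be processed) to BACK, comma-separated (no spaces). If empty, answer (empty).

After 1 (send(from=A, to=B, msg='stop')): A:[] B:[stop]
After 2 (process(B)): A:[] B:[]
After 3 (process(B)): A:[] B:[]

(empty)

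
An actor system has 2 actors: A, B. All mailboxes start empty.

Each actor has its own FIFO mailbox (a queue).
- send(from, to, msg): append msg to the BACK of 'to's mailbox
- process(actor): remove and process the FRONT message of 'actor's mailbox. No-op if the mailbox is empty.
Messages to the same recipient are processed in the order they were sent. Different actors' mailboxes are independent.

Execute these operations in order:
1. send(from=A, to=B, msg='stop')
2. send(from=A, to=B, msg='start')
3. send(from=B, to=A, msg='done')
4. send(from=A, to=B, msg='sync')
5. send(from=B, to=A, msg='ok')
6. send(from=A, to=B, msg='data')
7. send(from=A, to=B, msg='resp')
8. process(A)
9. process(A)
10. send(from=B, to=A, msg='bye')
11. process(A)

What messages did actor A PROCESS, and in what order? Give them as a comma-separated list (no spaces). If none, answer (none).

After 1 (send(from=A, to=B, msg='stop')): A:[] B:[stop]
After 2 (send(from=A, to=B, msg='start')): A:[] B:[stop,start]
After 3 (send(from=B, to=A, msg='done')): A:[done] B:[stop,start]
After 4 (send(from=A, to=B, msg='sync')): A:[done] B:[stop,start,sync]
After 5 (send(from=B, to=A, msg='ok')): A:[done,ok] B:[stop,start,sync]
After 6 (send(from=A, to=B, msg='data')): A:[done,ok] B:[stop,start,sync,data]
After 7 (send(from=A, to=B, msg='resp')): A:[done,ok] B:[stop,start,sync,data,resp]
After 8 (process(A)): A:[ok] B:[stop,start,sync,data,resp]
After 9 (process(A)): A:[] B:[stop,start,sync,data,resp]
After 10 (send(from=B, to=A, msg='bye')): A:[bye] B:[stop,start,sync,data,resp]
After 11 (process(A)): A:[] B:[stop,start,sync,data,resp]

Answer: done,ok,bye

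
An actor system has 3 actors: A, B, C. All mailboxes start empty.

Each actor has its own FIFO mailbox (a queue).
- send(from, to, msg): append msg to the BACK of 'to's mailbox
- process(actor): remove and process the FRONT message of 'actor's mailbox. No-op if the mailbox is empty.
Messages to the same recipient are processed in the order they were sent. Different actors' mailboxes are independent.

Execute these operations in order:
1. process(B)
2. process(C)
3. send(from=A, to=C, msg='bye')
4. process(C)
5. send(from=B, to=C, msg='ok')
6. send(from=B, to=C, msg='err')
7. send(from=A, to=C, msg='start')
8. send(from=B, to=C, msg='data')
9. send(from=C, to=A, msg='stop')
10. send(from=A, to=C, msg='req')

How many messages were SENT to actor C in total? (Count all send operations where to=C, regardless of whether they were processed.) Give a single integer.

After 1 (process(B)): A:[] B:[] C:[]
After 2 (process(C)): A:[] B:[] C:[]
After 3 (send(from=A, to=C, msg='bye')): A:[] B:[] C:[bye]
After 4 (process(C)): A:[] B:[] C:[]
After 5 (send(from=B, to=C, msg='ok')): A:[] B:[] C:[ok]
After 6 (send(from=B, to=C, msg='err')): A:[] B:[] C:[ok,err]
After 7 (send(from=A, to=C, msg='start')): A:[] B:[] C:[ok,err,start]
After 8 (send(from=B, to=C, msg='data')): A:[] B:[] C:[ok,err,start,data]
After 9 (send(from=C, to=A, msg='stop')): A:[stop] B:[] C:[ok,err,start,data]
After 10 (send(from=A, to=C, msg='req')): A:[stop] B:[] C:[ok,err,start,data,req]

Answer: 6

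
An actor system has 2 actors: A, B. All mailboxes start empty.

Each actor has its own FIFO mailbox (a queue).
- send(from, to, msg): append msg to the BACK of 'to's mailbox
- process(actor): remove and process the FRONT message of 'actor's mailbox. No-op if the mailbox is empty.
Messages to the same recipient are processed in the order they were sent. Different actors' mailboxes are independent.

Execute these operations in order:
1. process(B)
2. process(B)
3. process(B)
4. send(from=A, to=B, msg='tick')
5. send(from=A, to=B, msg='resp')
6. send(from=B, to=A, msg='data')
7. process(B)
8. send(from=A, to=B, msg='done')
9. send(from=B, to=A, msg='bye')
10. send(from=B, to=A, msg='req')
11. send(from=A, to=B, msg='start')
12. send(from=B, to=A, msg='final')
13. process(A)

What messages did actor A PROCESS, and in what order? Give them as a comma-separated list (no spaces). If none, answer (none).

Answer: data

Derivation:
After 1 (process(B)): A:[] B:[]
After 2 (process(B)): A:[] B:[]
After 3 (process(B)): A:[] B:[]
After 4 (send(from=A, to=B, msg='tick')): A:[] B:[tick]
After 5 (send(from=A, to=B, msg='resp')): A:[] B:[tick,resp]
After 6 (send(from=B, to=A, msg='data')): A:[data] B:[tick,resp]
After 7 (process(B)): A:[data] B:[resp]
After 8 (send(from=A, to=B, msg='done')): A:[data] B:[resp,done]
After 9 (send(from=B, to=A, msg='bye')): A:[data,bye] B:[resp,done]
After 10 (send(from=B, to=A, msg='req')): A:[data,bye,req] B:[resp,done]
After 11 (send(from=A, to=B, msg='start')): A:[data,bye,req] B:[resp,done,start]
After 12 (send(from=B, to=A, msg='final')): A:[data,bye,req,final] B:[resp,done,start]
After 13 (process(A)): A:[bye,req,final] B:[resp,done,start]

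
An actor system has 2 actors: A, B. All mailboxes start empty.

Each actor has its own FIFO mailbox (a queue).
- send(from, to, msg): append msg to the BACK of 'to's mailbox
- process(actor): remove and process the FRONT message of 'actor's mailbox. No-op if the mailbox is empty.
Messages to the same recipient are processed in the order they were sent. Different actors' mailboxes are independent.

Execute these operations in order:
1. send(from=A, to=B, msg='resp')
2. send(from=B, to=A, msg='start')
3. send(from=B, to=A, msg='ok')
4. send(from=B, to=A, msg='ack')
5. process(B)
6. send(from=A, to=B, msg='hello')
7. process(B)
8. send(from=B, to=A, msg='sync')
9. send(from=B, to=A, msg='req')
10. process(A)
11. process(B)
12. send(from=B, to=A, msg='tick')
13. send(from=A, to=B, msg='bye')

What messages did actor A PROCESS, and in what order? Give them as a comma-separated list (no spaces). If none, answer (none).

After 1 (send(from=A, to=B, msg='resp')): A:[] B:[resp]
After 2 (send(from=B, to=A, msg='start')): A:[start] B:[resp]
After 3 (send(from=B, to=A, msg='ok')): A:[start,ok] B:[resp]
After 4 (send(from=B, to=A, msg='ack')): A:[start,ok,ack] B:[resp]
After 5 (process(B)): A:[start,ok,ack] B:[]
After 6 (send(from=A, to=B, msg='hello')): A:[start,ok,ack] B:[hello]
After 7 (process(B)): A:[start,ok,ack] B:[]
After 8 (send(from=B, to=A, msg='sync')): A:[start,ok,ack,sync] B:[]
After 9 (send(from=B, to=A, msg='req')): A:[start,ok,ack,sync,req] B:[]
After 10 (process(A)): A:[ok,ack,sync,req] B:[]
After 11 (process(B)): A:[ok,ack,sync,req] B:[]
After 12 (send(from=B, to=A, msg='tick')): A:[ok,ack,sync,req,tick] B:[]
After 13 (send(from=A, to=B, msg='bye')): A:[ok,ack,sync,req,tick] B:[bye]

Answer: start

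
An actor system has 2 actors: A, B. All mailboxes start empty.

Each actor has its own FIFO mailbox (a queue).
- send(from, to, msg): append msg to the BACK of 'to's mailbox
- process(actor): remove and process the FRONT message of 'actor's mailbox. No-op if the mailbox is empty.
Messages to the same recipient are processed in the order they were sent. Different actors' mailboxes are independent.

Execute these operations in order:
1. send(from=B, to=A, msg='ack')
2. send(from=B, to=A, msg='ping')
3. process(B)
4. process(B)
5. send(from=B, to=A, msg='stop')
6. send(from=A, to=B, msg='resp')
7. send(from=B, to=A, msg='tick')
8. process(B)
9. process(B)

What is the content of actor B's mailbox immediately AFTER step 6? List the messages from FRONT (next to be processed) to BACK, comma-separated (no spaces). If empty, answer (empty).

After 1 (send(from=B, to=A, msg='ack')): A:[ack] B:[]
After 2 (send(from=B, to=A, msg='ping')): A:[ack,ping] B:[]
After 3 (process(B)): A:[ack,ping] B:[]
After 4 (process(B)): A:[ack,ping] B:[]
After 5 (send(from=B, to=A, msg='stop')): A:[ack,ping,stop] B:[]
After 6 (send(from=A, to=B, msg='resp')): A:[ack,ping,stop] B:[resp]

resp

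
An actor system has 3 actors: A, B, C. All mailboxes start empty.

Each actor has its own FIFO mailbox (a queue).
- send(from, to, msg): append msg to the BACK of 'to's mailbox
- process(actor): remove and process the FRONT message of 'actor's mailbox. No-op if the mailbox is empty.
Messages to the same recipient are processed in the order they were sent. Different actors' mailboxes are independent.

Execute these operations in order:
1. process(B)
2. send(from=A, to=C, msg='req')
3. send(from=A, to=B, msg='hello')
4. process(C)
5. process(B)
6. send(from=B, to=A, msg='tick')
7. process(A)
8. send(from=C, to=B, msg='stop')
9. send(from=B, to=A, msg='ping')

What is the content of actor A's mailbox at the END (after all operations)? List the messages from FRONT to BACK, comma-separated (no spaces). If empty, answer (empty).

Answer: ping

Derivation:
After 1 (process(B)): A:[] B:[] C:[]
After 2 (send(from=A, to=C, msg='req')): A:[] B:[] C:[req]
After 3 (send(from=A, to=B, msg='hello')): A:[] B:[hello] C:[req]
After 4 (process(C)): A:[] B:[hello] C:[]
After 5 (process(B)): A:[] B:[] C:[]
After 6 (send(from=B, to=A, msg='tick')): A:[tick] B:[] C:[]
After 7 (process(A)): A:[] B:[] C:[]
After 8 (send(from=C, to=B, msg='stop')): A:[] B:[stop] C:[]
After 9 (send(from=B, to=A, msg='ping')): A:[ping] B:[stop] C:[]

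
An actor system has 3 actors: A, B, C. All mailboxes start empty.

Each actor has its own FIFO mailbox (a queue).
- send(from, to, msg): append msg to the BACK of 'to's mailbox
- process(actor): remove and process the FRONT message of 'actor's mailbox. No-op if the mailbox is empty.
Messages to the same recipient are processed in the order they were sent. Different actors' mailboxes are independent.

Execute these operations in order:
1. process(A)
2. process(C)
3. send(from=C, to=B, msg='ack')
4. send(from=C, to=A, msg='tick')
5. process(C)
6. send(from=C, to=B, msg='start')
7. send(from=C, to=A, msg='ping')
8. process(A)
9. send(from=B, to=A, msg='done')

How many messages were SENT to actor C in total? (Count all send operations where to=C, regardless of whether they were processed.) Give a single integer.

After 1 (process(A)): A:[] B:[] C:[]
After 2 (process(C)): A:[] B:[] C:[]
After 3 (send(from=C, to=B, msg='ack')): A:[] B:[ack] C:[]
After 4 (send(from=C, to=A, msg='tick')): A:[tick] B:[ack] C:[]
After 5 (process(C)): A:[tick] B:[ack] C:[]
After 6 (send(from=C, to=B, msg='start')): A:[tick] B:[ack,start] C:[]
After 7 (send(from=C, to=A, msg='ping')): A:[tick,ping] B:[ack,start] C:[]
After 8 (process(A)): A:[ping] B:[ack,start] C:[]
After 9 (send(from=B, to=A, msg='done')): A:[ping,done] B:[ack,start] C:[]

Answer: 0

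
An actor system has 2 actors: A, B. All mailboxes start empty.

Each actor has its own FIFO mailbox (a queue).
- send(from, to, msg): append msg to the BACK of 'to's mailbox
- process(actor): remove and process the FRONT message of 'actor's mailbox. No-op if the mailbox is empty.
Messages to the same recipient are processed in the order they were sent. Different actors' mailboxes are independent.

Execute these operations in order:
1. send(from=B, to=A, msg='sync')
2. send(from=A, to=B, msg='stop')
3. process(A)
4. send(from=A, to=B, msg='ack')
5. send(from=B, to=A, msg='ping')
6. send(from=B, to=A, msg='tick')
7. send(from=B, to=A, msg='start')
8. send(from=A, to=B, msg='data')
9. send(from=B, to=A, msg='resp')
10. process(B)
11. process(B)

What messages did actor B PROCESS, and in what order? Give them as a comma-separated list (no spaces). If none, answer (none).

Answer: stop,ack

Derivation:
After 1 (send(from=B, to=A, msg='sync')): A:[sync] B:[]
After 2 (send(from=A, to=B, msg='stop')): A:[sync] B:[stop]
After 3 (process(A)): A:[] B:[stop]
After 4 (send(from=A, to=B, msg='ack')): A:[] B:[stop,ack]
After 5 (send(from=B, to=A, msg='ping')): A:[ping] B:[stop,ack]
After 6 (send(from=B, to=A, msg='tick')): A:[ping,tick] B:[stop,ack]
After 7 (send(from=B, to=A, msg='start')): A:[ping,tick,start] B:[stop,ack]
After 8 (send(from=A, to=B, msg='data')): A:[ping,tick,start] B:[stop,ack,data]
After 9 (send(from=B, to=A, msg='resp')): A:[ping,tick,start,resp] B:[stop,ack,data]
After 10 (process(B)): A:[ping,tick,start,resp] B:[ack,data]
After 11 (process(B)): A:[ping,tick,start,resp] B:[data]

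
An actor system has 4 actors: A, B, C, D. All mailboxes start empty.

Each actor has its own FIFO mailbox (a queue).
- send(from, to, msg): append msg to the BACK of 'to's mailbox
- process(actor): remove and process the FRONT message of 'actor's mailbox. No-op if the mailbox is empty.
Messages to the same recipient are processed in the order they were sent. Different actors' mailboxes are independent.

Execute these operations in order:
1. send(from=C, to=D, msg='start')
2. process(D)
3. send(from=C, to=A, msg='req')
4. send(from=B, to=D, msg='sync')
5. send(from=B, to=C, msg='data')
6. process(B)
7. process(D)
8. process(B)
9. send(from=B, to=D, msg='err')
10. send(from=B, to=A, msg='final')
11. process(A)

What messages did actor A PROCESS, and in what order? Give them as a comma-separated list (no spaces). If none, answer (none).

Answer: req

Derivation:
After 1 (send(from=C, to=D, msg='start')): A:[] B:[] C:[] D:[start]
After 2 (process(D)): A:[] B:[] C:[] D:[]
After 3 (send(from=C, to=A, msg='req')): A:[req] B:[] C:[] D:[]
After 4 (send(from=B, to=D, msg='sync')): A:[req] B:[] C:[] D:[sync]
After 5 (send(from=B, to=C, msg='data')): A:[req] B:[] C:[data] D:[sync]
After 6 (process(B)): A:[req] B:[] C:[data] D:[sync]
After 7 (process(D)): A:[req] B:[] C:[data] D:[]
After 8 (process(B)): A:[req] B:[] C:[data] D:[]
After 9 (send(from=B, to=D, msg='err')): A:[req] B:[] C:[data] D:[err]
After 10 (send(from=B, to=A, msg='final')): A:[req,final] B:[] C:[data] D:[err]
After 11 (process(A)): A:[final] B:[] C:[data] D:[err]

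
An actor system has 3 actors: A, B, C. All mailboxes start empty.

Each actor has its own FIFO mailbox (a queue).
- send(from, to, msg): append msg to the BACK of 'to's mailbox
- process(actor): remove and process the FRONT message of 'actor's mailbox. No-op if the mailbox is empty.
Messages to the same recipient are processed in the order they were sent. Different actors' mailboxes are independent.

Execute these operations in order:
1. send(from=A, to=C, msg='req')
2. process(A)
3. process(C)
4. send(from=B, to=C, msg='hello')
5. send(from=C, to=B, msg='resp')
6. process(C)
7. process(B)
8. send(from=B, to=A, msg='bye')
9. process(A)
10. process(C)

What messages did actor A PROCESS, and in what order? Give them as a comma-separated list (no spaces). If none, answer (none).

Answer: bye

Derivation:
After 1 (send(from=A, to=C, msg='req')): A:[] B:[] C:[req]
After 2 (process(A)): A:[] B:[] C:[req]
After 3 (process(C)): A:[] B:[] C:[]
After 4 (send(from=B, to=C, msg='hello')): A:[] B:[] C:[hello]
After 5 (send(from=C, to=B, msg='resp')): A:[] B:[resp] C:[hello]
After 6 (process(C)): A:[] B:[resp] C:[]
After 7 (process(B)): A:[] B:[] C:[]
After 8 (send(from=B, to=A, msg='bye')): A:[bye] B:[] C:[]
After 9 (process(A)): A:[] B:[] C:[]
After 10 (process(C)): A:[] B:[] C:[]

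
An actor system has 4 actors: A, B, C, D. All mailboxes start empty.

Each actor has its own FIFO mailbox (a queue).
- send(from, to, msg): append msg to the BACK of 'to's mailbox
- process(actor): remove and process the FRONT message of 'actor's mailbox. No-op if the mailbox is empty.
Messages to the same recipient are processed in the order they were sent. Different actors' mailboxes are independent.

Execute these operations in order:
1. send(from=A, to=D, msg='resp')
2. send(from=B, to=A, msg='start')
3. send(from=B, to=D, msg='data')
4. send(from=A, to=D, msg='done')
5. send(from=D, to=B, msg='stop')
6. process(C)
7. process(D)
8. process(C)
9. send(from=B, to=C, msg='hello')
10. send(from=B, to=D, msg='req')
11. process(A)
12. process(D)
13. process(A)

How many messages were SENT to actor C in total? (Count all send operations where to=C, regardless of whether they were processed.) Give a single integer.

Answer: 1

Derivation:
After 1 (send(from=A, to=D, msg='resp')): A:[] B:[] C:[] D:[resp]
After 2 (send(from=B, to=A, msg='start')): A:[start] B:[] C:[] D:[resp]
After 3 (send(from=B, to=D, msg='data')): A:[start] B:[] C:[] D:[resp,data]
After 4 (send(from=A, to=D, msg='done')): A:[start] B:[] C:[] D:[resp,data,done]
After 5 (send(from=D, to=B, msg='stop')): A:[start] B:[stop] C:[] D:[resp,data,done]
After 6 (process(C)): A:[start] B:[stop] C:[] D:[resp,data,done]
After 7 (process(D)): A:[start] B:[stop] C:[] D:[data,done]
After 8 (process(C)): A:[start] B:[stop] C:[] D:[data,done]
After 9 (send(from=B, to=C, msg='hello')): A:[start] B:[stop] C:[hello] D:[data,done]
After 10 (send(from=B, to=D, msg='req')): A:[start] B:[stop] C:[hello] D:[data,done,req]
After 11 (process(A)): A:[] B:[stop] C:[hello] D:[data,done,req]
After 12 (process(D)): A:[] B:[stop] C:[hello] D:[done,req]
After 13 (process(A)): A:[] B:[stop] C:[hello] D:[done,req]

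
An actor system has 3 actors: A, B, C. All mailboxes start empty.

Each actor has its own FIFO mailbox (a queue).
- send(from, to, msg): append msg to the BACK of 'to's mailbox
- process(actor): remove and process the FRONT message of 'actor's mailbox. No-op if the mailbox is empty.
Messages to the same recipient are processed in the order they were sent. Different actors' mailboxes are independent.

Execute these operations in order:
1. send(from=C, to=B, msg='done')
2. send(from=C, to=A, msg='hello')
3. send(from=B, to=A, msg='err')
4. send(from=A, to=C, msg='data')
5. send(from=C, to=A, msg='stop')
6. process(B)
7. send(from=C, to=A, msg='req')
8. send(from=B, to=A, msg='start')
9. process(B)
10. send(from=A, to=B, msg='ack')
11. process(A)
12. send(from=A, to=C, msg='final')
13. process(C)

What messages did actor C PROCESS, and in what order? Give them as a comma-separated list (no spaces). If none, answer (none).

After 1 (send(from=C, to=B, msg='done')): A:[] B:[done] C:[]
After 2 (send(from=C, to=A, msg='hello')): A:[hello] B:[done] C:[]
After 3 (send(from=B, to=A, msg='err')): A:[hello,err] B:[done] C:[]
After 4 (send(from=A, to=C, msg='data')): A:[hello,err] B:[done] C:[data]
After 5 (send(from=C, to=A, msg='stop')): A:[hello,err,stop] B:[done] C:[data]
After 6 (process(B)): A:[hello,err,stop] B:[] C:[data]
After 7 (send(from=C, to=A, msg='req')): A:[hello,err,stop,req] B:[] C:[data]
After 8 (send(from=B, to=A, msg='start')): A:[hello,err,stop,req,start] B:[] C:[data]
After 9 (process(B)): A:[hello,err,stop,req,start] B:[] C:[data]
After 10 (send(from=A, to=B, msg='ack')): A:[hello,err,stop,req,start] B:[ack] C:[data]
After 11 (process(A)): A:[err,stop,req,start] B:[ack] C:[data]
After 12 (send(from=A, to=C, msg='final')): A:[err,stop,req,start] B:[ack] C:[data,final]
After 13 (process(C)): A:[err,stop,req,start] B:[ack] C:[final]

Answer: data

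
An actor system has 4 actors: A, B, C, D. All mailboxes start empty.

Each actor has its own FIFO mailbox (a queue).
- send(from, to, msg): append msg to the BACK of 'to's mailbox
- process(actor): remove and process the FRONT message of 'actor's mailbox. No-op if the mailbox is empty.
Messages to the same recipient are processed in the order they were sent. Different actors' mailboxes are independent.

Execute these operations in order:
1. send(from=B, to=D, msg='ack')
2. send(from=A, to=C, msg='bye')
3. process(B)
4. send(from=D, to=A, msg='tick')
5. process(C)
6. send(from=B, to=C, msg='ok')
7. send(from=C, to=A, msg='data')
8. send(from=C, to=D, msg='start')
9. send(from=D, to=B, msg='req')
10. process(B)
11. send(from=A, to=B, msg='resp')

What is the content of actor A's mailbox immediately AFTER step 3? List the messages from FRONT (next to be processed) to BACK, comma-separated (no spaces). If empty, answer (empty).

After 1 (send(from=B, to=D, msg='ack')): A:[] B:[] C:[] D:[ack]
After 2 (send(from=A, to=C, msg='bye')): A:[] B:[] C:[bye] D:[ack]
After 3 (process(B)): A:[] B:[] C:[bye] D:[ack]

(empty)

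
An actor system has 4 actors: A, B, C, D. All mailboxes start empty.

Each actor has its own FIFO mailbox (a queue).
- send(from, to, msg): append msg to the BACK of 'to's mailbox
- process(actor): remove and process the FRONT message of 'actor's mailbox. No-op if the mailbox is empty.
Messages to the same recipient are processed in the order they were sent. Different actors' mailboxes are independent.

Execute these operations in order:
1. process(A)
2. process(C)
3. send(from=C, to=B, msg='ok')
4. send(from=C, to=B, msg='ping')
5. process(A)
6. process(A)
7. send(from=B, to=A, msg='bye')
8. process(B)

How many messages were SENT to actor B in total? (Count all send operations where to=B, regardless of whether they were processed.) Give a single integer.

Answer: 2

Derivation:
After 1 (process(A)): A:[] B:[] C:[] D:[]
After 2 (process(C)): A:[] B:[] C:[] D:[]
After 3 (send(from=C, to=B, msg='ok')): A:[] B:[ok] C:[] D:[]
After 4 (send(from=C, to=B, msg='ping')): A:[] B:[ok,ping] C:[] D:[]
After 5 (process(A)): A:[] B:[ok,ping] C:[] D:[]
After 6 (process(A)): A:[] B:[ok,ping] C:[] D:[]
After 7 (send(from=B, to=A, msg='bye')): A:[bye] B:[ok,ping] C:[] D:[]
After 8 (process(B)): A:[bye] B:[ping] C:[] D:[]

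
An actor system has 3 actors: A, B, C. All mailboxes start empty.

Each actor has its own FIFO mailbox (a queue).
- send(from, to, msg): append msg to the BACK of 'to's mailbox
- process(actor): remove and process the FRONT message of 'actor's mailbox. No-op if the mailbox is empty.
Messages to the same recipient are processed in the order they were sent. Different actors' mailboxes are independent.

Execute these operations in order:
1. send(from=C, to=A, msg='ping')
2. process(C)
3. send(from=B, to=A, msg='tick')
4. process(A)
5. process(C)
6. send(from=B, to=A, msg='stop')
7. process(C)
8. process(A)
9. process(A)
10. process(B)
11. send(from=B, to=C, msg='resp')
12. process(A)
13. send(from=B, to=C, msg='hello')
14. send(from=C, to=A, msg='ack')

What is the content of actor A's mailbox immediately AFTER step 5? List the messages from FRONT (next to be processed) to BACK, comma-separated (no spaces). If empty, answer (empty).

After 1 (send(from=C, to=A, msg='ping')): A:[ping] B:[] C:[]
After 2 (process(C)): A:[ping] B:[] C:[]
After 3 (send(from=B, to=A, msg='tick')): A:[ping,tick] B:[] C:[]
After 4 (process(A)): A:[tick] B:[] C:[]
After 5 (process(C)): A:[tick] B:[] C:[]

tick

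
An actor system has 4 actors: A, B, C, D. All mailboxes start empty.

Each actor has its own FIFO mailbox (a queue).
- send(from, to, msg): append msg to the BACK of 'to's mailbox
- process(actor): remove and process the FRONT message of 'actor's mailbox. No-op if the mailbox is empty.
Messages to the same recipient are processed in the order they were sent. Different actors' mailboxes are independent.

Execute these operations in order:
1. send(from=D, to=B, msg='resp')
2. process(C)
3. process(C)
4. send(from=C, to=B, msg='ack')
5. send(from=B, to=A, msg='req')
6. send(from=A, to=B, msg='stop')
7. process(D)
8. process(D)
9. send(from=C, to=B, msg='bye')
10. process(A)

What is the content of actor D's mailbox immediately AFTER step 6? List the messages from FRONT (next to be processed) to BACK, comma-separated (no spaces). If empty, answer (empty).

After 1 (send(from=D, to=B, msg='resp')): A:[] B:[resp] C:[] D:[]
After 2 (process(C)): A:[] B:[resp] C:[] D:[]
After 3 (process(C)): A:[] B:[resp] C:[] D:[]
After 4 (send(from=C, to=B, msg='ack')): A:[] B:[resp,ack] C:[] D:[]
After 5 (send(from=B, to=A, msg='req')): A:[req] B:[resp,ack] C:[] D:[]
After 6 (send(from=A, to=B, msg='stop')): A:[req] B:[resp,ack,stop] C:[] D:[]

(empty)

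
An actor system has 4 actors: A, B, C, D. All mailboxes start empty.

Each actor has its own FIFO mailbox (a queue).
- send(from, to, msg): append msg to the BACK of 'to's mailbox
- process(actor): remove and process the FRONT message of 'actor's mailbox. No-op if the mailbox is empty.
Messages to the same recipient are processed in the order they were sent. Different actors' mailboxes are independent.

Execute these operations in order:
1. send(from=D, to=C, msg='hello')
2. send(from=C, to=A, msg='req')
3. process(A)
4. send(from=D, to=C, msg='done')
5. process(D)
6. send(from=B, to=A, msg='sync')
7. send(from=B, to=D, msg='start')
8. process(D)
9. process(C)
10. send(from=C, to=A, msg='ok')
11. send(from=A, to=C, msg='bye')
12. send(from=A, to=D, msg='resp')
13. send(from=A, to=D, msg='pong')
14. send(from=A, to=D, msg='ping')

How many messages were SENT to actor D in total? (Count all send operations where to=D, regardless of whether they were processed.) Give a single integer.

After 1 (send(from=D, to=C, msg='hello')): A:[] B:[] C:[hello] D:[]
After 2 (send(from=C, to=A, msg='req')): A:[req] B:[] C:[hello] D:[]
After 3 (process(A)): A:[] B:[] C:[hello] D:[]
After 4 (send(from=D, to=C, msg='done')): A:[] B:[] C:[hello,done] D:[]
After 5 (process(D)): A:[] B:[] C:[hello,done] D:[]
After 6 (send(from=B, to=A, msg='sync')): A:[sync] B:[] C:[hello,done] D:[]
After 7 (send(from=B, to=D, msg='start')): A:[sync] B:[] C:[hello,done] D:[start]
After 8 (process(D)): A:[sync] B:[] C:[hello,done] D:[]
After 9 (process(C)): A:[sync] B:[] C:[done] D:[]
After 10 (send(from=C, to=A, msg='ok')): A:[sync,ok] B:[] C:[done] D:[]
After 11 (send(from=A, to=C, msg='bye')): A:[sync,ok] B:[] C:[done,bye] D:[]
After 12 (send(from=A, to=D, msg='resp')): A:[sync,ok] B:[] C:[done,bye] D:[resp]
After 13 (send(from=A, to=D, msg='pong')): A:[sync,ok] B:[] C:[done,bye] D:[resp,pong]
After 14 (send(from=A, to=D, msg='ping')): A:[sync,ok] B:[] C:[done,bye] D:[resp,pong,ping]

Answer: 4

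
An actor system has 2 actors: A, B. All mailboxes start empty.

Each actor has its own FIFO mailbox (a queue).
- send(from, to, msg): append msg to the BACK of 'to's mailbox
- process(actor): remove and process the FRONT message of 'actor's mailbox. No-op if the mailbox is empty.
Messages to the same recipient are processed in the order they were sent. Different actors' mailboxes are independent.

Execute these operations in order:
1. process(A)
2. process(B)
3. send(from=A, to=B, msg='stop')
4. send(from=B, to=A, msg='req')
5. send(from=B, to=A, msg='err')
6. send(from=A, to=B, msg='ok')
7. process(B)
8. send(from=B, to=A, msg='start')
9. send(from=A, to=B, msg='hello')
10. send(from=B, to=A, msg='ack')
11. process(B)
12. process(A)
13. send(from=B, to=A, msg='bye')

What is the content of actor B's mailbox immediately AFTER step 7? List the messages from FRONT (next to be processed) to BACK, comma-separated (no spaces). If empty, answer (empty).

After 1 (process(A)): A:[] B:[]
After 2 (process(B)): A:[] B:[]
After 3 (send(from=A, to=B, msg='stop')): A:[] B:[stop]
After 4 (send(from=B, to=A, msg='req')): A:[req] B:[stop]
After 5 (send(from=B, to=A, msg='err')): A:[req,err] B:[stop]
After 6 (send(from=A, to=B, msg='ok')): A:[req,err] B:[stop,ok]
After 7 (process(B)): A:[req,err] B:[ok]

ok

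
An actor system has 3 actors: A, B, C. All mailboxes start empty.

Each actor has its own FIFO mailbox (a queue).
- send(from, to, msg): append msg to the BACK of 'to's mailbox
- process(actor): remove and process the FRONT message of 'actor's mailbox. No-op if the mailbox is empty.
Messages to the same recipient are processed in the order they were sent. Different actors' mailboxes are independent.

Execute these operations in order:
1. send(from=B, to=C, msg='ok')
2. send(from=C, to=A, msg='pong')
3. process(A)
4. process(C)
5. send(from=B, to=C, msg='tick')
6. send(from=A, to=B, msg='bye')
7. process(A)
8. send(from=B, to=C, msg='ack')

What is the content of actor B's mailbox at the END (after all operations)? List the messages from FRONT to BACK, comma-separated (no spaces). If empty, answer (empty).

After 1 (send(from=B, to=C, msg='ok')): A:[] B:[] C:[ok]
After 2 (send(from=C, to=A, msg='pong')): A:[pong] B:[] C:[ok]
After 3 (process(A)): A:[] B:[] C:[ok]
After 4 (process(C)): A:[] B:[] C:[]
After 5 (send(from=B, to=C, msg='tick')): A:[] B:[] C:[tick]
After 6 (send(from=A, to=B, msg='bye')): A:[] B:[bye] C:[tick]
After 7 (process(A)): A:[] B:[bye] C:[tick]
After 8 (send(from=B, to=C, msg='ack')): A:[] B:[bye] C:[tick,ack]

Answer: bye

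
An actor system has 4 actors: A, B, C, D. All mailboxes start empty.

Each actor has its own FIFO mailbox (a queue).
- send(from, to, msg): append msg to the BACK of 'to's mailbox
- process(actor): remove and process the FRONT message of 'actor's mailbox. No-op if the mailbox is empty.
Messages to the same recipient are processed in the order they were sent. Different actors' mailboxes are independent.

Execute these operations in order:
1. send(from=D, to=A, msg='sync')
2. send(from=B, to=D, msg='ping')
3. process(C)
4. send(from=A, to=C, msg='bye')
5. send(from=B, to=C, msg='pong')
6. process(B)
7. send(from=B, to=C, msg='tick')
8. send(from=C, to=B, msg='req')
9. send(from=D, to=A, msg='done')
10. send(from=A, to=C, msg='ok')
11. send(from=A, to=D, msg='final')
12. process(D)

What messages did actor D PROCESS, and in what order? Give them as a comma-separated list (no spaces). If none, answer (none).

After 1 (send(from=D, to=A, msg='sync')): A:[sync] B:[] C:[] D:[]
After 2 (send(from=B, to=D, msg='ping')): A:[sync] B:[] C:[] D:[ping]
After 3 (process(C)): A:[sync] B:[] C:[] D:[ping]
After 4 (send(from=A, to=C, msg='bye')): A:[sync] B:[] C:[bye] D:[ping]
After 5 (send(from=B, to=C, msg='pong')): A:[sync] B:[] C:[bye,pong] D:[ping]
After 6 (process(B)): A:[sync] B:[] C:[bye,pong] D:[ping]
After 7 (send(from=B, to=C, msg='tick')): A:[sync] B:[] C:[bye,pong,tick] D:[ping]
After 8 (send(from=C, to=B, msg='req')): A:[sync] B:[req] C:[bye,pong,tick] D:[ping]
After 9 (send(from=D, to=A, msg='done')): A:[sync,done] B:[req] C:[bye,pong,tick] D:[ping]
After 10 (send(from=A, to=C, msg='ok')): A:[sync,done] B:[req] C:[bye,pong,tick,ok] D:[ping]
After 11 (send(from=A, to=D, msg='final')): A:[sync,done] B:[req] C:[bye,pong,tick,ok] D:[ping,final]
After 12 (process(D)): A:[sync,done] B:[req] C:[bye,pong,tick,ok] D:[final]

Answer: ping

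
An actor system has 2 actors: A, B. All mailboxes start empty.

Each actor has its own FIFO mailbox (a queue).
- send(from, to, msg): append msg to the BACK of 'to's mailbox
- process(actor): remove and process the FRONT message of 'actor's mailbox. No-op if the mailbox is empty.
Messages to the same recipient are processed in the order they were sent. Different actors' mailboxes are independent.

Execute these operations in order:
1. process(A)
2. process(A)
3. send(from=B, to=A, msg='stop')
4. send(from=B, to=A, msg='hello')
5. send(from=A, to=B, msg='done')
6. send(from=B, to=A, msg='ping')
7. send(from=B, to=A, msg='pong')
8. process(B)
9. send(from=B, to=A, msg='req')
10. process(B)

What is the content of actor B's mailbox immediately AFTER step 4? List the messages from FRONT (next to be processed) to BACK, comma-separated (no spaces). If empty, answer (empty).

After 1 (process(A)): A:[] B:[]
After 2 (process(A)): A:[] B:[]
After 3 (send(from=B, to=A, msg='stop')): A:[stop] B:[]
After 4 (send(from=B, to=A, msg='hello')): A:[stop,hello] B:[]

(empty)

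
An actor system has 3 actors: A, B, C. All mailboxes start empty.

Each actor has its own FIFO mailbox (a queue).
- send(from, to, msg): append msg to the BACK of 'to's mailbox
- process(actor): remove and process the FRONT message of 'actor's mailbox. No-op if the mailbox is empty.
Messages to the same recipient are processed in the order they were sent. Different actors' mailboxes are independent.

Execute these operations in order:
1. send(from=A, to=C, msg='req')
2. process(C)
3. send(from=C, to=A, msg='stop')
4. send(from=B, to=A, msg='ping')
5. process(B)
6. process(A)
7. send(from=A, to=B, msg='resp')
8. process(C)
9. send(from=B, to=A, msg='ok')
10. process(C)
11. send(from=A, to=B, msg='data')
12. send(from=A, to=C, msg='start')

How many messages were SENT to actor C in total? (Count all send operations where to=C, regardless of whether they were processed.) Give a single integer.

Answer: 2

Derivation:
After 1 (send(from=A, to=C, msg='req')): A:[] B:[] C:[req]
After 2 (process(C)): A:[] B:[] C:[]
After 3 (send(from=C, to=A, msg='stop')): A:[stop] B:[] C:[]
After 4 (send(from=B, to=A, msg='ping')): A:[stop,ping] B:[] C:[]
After 5 (process(B)): A:[stop,ping] B:[] C:[]
After 6 (process(A)): A:[ping] B:[] C:[]
After 7 (send(from=A, to=B, msg='resp')): A:[ping] B:[resp] C:[]
After 8 (process(C)): A:[ping] B:[resp] C:[]
After 9 (send(from=B, to=A, msg='ok')): A:[ping,ok] B:[resp] C:[]
After 10 (process(C)): A:[ping,ok] B:[resp] C:[]
After 11 (send(from=A, to=B, msg='data')): A:[ping,ok] B:[resp,data] C:[]
After 12 (send(from=A, to=C, msg='start')): A:[ping,ok] B:[resp,data] C:[start]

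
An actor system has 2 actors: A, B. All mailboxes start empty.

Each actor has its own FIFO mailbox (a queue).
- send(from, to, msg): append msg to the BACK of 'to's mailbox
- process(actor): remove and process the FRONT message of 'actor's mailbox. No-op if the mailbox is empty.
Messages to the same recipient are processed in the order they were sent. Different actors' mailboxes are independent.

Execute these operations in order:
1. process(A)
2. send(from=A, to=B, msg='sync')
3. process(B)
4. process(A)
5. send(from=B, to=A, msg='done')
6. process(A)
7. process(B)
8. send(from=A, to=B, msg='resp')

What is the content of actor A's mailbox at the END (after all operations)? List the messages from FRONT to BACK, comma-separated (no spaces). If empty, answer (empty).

After 1 (process(A)): A:[] B:[]
After 2 (send(from=A, to=B, msg='sync')): A:[] B:[sync]
After 3 (process(B)): A:[] B:[]
After 4 (process(A)): A:[] B:[]
After 5 (send(from=B, to=A, msg='done')): A:[done] B:[]
After 6 (process(A)): A:[] B:[]
After 7 (process(B)): A:[] B:[]
After 8 (send(from=A, to=B, msg='resp')): A:[] B:[resp]

Answer: (empty)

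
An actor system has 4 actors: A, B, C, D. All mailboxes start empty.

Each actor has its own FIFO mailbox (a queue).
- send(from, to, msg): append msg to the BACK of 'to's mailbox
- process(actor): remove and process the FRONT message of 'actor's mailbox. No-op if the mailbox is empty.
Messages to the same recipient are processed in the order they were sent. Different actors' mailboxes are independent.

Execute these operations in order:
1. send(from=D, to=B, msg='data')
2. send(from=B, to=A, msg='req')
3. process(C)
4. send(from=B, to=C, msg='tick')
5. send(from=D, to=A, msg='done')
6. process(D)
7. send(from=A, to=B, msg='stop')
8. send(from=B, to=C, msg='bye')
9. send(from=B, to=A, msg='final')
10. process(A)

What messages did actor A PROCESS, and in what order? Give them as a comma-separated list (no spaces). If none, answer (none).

Answer: req

Derivation:
After 1 (send(from=D, to=B, msg='data')): A:[] B:[data] C:[] D:[]
After 2 (send(from=B, to=A, msg='req')): A:[req] B:[data] C:[] D:[]
After 3 (process(C)): A:[req] B:[data] C:[] D:[]
After 4 (send(from=B, to=C, msg='tick')): A:[req] B:[data] C:[tick] D:[]
After 5 (send(from=D, to=A, msg='done')): A:[req,done] B:[data] C:[tick] D:[]
After 6 (process(D)): A:[req,done] B:[data] C:[tick] D:[]
After 7 (send(from=A, to=B, msg='stop')): A:[req,done] B:[data,stop] C:[tick] D:[]
After 8 (send(from=B, to=C, msg='bye')): A:[req,done] B:[data,stop] C:[tick,bye] D:[]
After 9 (send(from=B, to=A, msg='final')): A:[req,done,final] B:[data,stop] C:[tick,bye] D:[]
After 10 (process(A)): A:[done,final] B:[data,stop] C:[tick,bye] D:[]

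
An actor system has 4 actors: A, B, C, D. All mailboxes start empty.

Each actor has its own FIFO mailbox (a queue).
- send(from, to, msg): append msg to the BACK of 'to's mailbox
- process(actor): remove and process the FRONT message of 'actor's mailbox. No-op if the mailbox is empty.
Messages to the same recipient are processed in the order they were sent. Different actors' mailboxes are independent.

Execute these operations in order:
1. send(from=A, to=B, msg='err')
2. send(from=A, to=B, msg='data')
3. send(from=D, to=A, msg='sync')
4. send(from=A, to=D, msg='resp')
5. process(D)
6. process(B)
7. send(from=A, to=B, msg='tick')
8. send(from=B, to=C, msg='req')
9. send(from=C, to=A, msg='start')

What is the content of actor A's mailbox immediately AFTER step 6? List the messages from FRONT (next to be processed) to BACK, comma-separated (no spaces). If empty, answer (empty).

After 1 (send(from=A, to=B, msg='err')): A:[] B:[err] C:[] D:[]
After 2 (send(from=A, to=B, msg='data')): A:[] B:[err,data] C:[] D:[]
After 3 (send(from=D, to=A, msg='sync')): A:[sync] B:[err,data] C:[] D:[]
After 4 (send(from=A, to=D, msg='resp')): A:[sync] B:[err,data] C:[] D:[resp]
After 5 (process(D)): A:[sync] B:[err,data] C:[] D:[]
After 6 (process(B)): A:[sync] B:[data] C:[] D:[]

sync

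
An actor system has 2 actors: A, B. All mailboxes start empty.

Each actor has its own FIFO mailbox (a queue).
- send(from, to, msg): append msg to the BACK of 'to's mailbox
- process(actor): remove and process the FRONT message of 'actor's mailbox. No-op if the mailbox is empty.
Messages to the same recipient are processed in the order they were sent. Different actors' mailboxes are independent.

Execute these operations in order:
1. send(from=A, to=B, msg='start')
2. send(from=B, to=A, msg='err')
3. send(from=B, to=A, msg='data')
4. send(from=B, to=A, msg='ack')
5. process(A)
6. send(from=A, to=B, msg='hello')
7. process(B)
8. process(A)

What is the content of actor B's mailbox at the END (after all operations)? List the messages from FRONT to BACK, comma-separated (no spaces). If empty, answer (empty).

After 1 (send(from=A, to=B, msg='start')): A:[] B:[start]
After 2 (send(from=B, to=A, msg='err')): A:[err] B:[start]
After 3 (send(from=B, to=A, msg='data')): A:[err,data] B:[start]
After 4 (send(from=B, to=A, msg='ack')): A:[err,data,ack] B:[start]
After 5 (process(A)): A:[data,ack] B:[start]
After 6 (send(from=A, to=B, msg='hello')): A:[data,ack] B:[start,hello]
After 7 (process(B)): A:[data,ack] B:[hello]
After 8 (process(A)): A:[ack] B:[hello]

Answer: hello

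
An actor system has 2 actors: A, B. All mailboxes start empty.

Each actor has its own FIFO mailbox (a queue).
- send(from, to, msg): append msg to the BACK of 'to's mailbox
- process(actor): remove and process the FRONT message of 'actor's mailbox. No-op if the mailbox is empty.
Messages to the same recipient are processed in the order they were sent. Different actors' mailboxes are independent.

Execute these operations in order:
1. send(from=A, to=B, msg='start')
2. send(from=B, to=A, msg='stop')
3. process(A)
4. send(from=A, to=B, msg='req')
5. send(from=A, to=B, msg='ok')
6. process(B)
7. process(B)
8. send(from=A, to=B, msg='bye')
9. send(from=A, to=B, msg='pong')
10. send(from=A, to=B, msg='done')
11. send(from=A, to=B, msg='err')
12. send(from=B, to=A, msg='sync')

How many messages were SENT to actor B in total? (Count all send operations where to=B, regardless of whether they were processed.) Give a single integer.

After 1 (send(from=A, to=B, msg='start')): A:[] B:[start]
After 2 (send(from=B, to=A, msg='stop')): A:[stop] B:[start]
After 3 (process(A)): A:[] B:[start]
After 4 (send(from=A, to=B, msg='req')): A:[] B:[start,req]
After 5 (send(from=A, to=B, msg='ok')): A:[] B:[start,req,ok]
After 6 (process(B)): A:[] B:[req,ok]
After 7 (process(B)): A:[] B:[ok]
After 8 (send(from=A, to=B, msg='bye')): A:[] B:[ok,bye]
After 9 (send(from=A, to=B, msg='pong')): A:[] B:[ok,bye,pong]
After 10 (send(from=A, to=B, msg='done')): A:[] B:[ok,bye,pong,done]
After 11 (send(from=A, to=B, msg='err')): A:[] B:[ok,bye,pong,done,err]
After 12 (send(from=B, to=A, msg='sync')): A:[sync] B:[ok,bye,pong,done,err]

Answer: 7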